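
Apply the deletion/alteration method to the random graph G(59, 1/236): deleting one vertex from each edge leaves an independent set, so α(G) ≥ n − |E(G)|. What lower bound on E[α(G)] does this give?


E[|E(G)|] = C(59, 2)·p = 1711 · (1/236) = 29/4.
E[α(G)] ≥ n − E[|E(G)|] = 59 − 29/4 = 207/4.
Numerically: ≈ 51.7500.
(This is only a lower bound; the true E[α(G)] may be larger.)

E[α(G)] ≥ 207/4 ≈ 51.7500.


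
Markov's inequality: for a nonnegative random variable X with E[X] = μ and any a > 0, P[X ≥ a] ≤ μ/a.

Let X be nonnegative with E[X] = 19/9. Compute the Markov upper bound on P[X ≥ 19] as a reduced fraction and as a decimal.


μ = E[X] = 19/9, a = 19.
Markov: P[X ≥ 19] ≤ μ/a = (19/9)/19 = 1/9.
Numerically: ≈ 0.11111.
(Since a = 19 > μ = 2.11111, the bound 1/9 is < 1 and informative.)

P[X ≥ 19] ≤ 1/9 ≈ 0.11111.


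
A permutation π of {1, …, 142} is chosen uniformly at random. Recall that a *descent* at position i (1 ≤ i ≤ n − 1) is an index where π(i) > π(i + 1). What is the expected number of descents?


Write X = Σ X_I over i = 1, …, 141, with X_I the indicator of one descent.
There are 141 indicators.
For each fixed i, the pair (π(i), π(i+1)) is a uniformly random ordered pair of distinct values from {1, …, 142}; by symmetry P[π(i) > π(i+1)] = 1/2.
By linearity: E[X] = 141 · (1/2) = (142 − 1) · (1/2) = 141/2 ≈ 70.500.

E[X] = 141/2 = 70.500.


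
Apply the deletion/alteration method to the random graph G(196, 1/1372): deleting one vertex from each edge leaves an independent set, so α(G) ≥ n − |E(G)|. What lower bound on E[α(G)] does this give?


E[|E(G)|] = C(196, 2)·p = 19110 · (1/1372) = 195/14.
E[α(G)] ≥ n − E[|E(G)|] = 196 − 195/14 = 2549/14.
Numerically: ≈ 182.0714.
(This is only a lower bound; the true E[α(G)] may be larger.)

E[α(G)] ≥ 2549/14 ≈ 182.0714.


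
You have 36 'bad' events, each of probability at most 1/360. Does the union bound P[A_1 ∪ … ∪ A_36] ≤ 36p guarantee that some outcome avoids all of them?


Union bound: P[∪_{i=1}^{36} A_i] ≤ Σ_i P[A_i] ≤ 36·p = 36·(1/360) = 1/10.
Numerically: 1/10 ≈ 0.100.
Is 1/10 < 1? YES.
Since P[∪ A_i] ≤ 1/10 < 1, the complement has P[∩ A_i^c] ≥ 1 − 1/10 = 9/10 > 0, so some outcome avoids every A_i.

36·p = 1/10 ≈ 0.100; existence CERTIFIED by the union bound.


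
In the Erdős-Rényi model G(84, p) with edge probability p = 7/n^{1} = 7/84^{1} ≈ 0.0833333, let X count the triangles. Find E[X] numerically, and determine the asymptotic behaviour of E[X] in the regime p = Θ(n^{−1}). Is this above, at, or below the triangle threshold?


Number of potential triangles: C(84, 3) = 95284.
Each occurs with probability p³ ≈ (0.0833333)³ ≈ 5.78703704e-04.
By linearity: E[X] = C(84, 3)·p³ ≈ 95284 · 5.78703704e-04 ≈ 55.141204.
Here α = 1, so p = 7/n is exactly at the triangle threshold p ~ 1/n. Asymptotically E[X] → c³/6 = 7³/6 = 343/6 ≈ 57.166667, a bounded constant. In this regime the triangle count is asymptotically Poisson(c³/6).

E[X] ≈ 55.141204; in regime p = Θ(1/n^{1}) E[X] stays bounded (at the triangle threshold p ~ 1/n).


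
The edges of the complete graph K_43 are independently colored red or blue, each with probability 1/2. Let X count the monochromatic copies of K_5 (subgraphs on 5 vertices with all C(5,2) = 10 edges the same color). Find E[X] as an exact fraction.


Let X = Σ_S X_S over the C(43, 5) = 962598 subsets S of size 5, where X_S = 1 if the K_5 on S is monochromatic.
For a fixed S, the K_5 on S has C(5, 2) = 10 edges. P[all 10 edges red] = (1/2)^10, and likewise for blue, so P[monochromatic] = 2·(1/2)^10 = 2^{1 − 10} = 1/512.
By linearity of expectation: E[X] = C(43, 5) · 2^{1 − 10} = 962598 · 1/512 = 481299/256.
Numerically: E[X] ≈ 1880.0742.

E[X] = C(43,5)·2^(1−C(5,2)) = 481299/256 ≈ 1880.0742.


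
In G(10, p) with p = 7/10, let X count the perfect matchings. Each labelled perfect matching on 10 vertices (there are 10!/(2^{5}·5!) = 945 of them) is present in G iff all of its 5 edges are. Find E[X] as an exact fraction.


K_10 has 10!/(2^{5}·5!) = 945 labelled perfect matchings.
For each such perfect matching H, let X_H = 1 if all 5 edges of H are present in G. Then P[X_H = 1] = p^{5} = (7/10)^{5} = 16807/100000.
By linearity of expectation: E[X] = Σ_H E[X_H] = 945 · p^{5} = 945 · 16807/100000 = 3176523/20000.
Numerically: E[X] ≈ 158.8.

E[X] = 945 · (7/10)^{5} = 3176523/20000 ≈ 158.8.


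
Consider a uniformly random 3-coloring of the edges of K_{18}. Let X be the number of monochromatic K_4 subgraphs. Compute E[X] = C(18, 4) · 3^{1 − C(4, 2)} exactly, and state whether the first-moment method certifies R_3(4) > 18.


E[X] = C(18, 4) · 3^{1 − 6} = 3060 · 3^{−5} = 3060/243.
As a reduced fraction: E[X] = 340/27 ≈ 12.59259.
Is E[X] < 1? NO.
Since E[X] ≥ 1, the first-moment bound is inconclusive at n = 18; it does NOT by itself certify R_3(4) > 18.

E[X] = 340/27 ≈ 12.59259; E[X] ≥ 1; first-moment method inconclusive here.


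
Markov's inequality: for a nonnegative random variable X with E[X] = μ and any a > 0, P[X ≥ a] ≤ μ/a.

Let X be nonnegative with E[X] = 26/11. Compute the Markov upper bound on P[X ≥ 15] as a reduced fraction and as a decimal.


μ = E[X] = 26/11, a = 15.
Markov: P[X ≥ 15] ≤ μ/a = (26/11)/15 = 26/165.
Numerically: ≈ 0.1576.
(Since a = 15 > μ = 2.3636, the bound 26/165 is < 1 and informative.)

P[X ≥ 15] ≤ 26/165 ≈ 0.1576.


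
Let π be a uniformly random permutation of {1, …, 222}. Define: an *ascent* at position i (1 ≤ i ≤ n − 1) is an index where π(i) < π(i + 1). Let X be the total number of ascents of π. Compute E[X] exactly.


Write X = Σ X_I over i = 1, …, 221, with X_I the indicator of one ascent.
There are 221 indicators.
For each fixed i, the pair (π(i), π(i+1)) is a uniformly random ordered pair of distinct values from {1, …, 222}; by symmetry P[π(i) < π(i+1)] = 1/2.
By linearity: E[X] = 221 · (1/2) = (222 − 1) · (1/2) = 221/2 ≈ 110.50000.

E[X] = 221/2 = 110.50000.


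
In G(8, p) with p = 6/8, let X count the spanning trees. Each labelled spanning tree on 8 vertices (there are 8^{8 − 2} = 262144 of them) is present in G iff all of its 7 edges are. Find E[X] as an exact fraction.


K_8 has 8^{8 − 2} = 262144 labelled spanning trees.
For each such spanning tree H, let X_H = 1 if all 7 edges of H are present in G. Then P[X_H = 1] = p^{7} = (3/4)^{7} = 2187/16384.
By linearity: E[X] = Σ_H E[X_H] = 262144 · p^{7} = 262144 · 2187/16384 = 34992.
Numerically: E[X] ≈ 3.5e+04.

E[X] = 262144 · (3/4)^{7} = 34992 ≈ 3.5e+04.


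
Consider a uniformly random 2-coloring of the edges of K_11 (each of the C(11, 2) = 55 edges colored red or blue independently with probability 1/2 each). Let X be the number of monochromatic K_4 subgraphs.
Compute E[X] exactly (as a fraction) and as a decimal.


Let X = Σ_S X_S over the C(11, 4) = 330 subsets S of size 4, where X_S = 1 if the K_4 on S is monochromatic.
For a fixed S, the K_4 on S has C(4, 2) = 6 edges. P[all 6 edges red] = (1/2)^6, and likewise for blue, so P[monochromatic] = 2·(1/2)^6 = 2^{1 − 6} = 1/32.
By linearity: E[X] = C(11, 4) · 2^{1 − 6} = 330 · 1/32 = 165/16.
Numerically: E[X] ≈ 10.312500.

E[X] = C(11,4)·2^(1−C(4,2)) = 165/16 ≈ 10.312500.


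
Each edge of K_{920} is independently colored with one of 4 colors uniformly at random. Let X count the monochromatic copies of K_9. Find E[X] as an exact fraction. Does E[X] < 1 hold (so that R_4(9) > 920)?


E[X] = C(920, 9) · 4^{1 − 36} = 1251067384312182251760 · 4^{−35} = 1251067384312182251760/1180591620717411303424.
As a reduced fraction: E[X] = 78191711519511390735/73786976294838206464 ≈ 1.0596953.
Is E[X] < 1? NO.
Since E[X] ≥ 1, the first-moment bound is inconclusive at n = 920; it does NOT by itself certify R_4(9) > 920.

E[X] = 78191711519511390735/73786976294838206464 ≈ 1.0596953; E[X] ≥ 1; first-moment method inconclusive here.


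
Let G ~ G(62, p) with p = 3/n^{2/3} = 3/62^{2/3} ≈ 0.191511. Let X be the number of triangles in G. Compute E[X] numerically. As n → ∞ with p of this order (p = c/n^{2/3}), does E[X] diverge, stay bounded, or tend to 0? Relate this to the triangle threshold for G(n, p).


Number of potential triangles: C(62, 3) = 37820.
Each occurs with probability p³ ≈ (0.191511)³ ≈ 7.02393340e-03.
By linearity: E[X] = C(62, 3)·p³ ≈ 37820 · 7.02393340e-03 ≈ 265.645161.
Since α = 2/3 < 1, p = c/n^{2/3} ≫ 1/n is above the triangle threshold p ~ 1/n. Asymptotically E[X] ~ (c³/6)·n^{3(1−α)} = (3³/6)·n^{1} → ∞; triangles are abundant w.h.p.

E[X] ≈ 265.645161; in regime p = Θ(1/n^{2/3}) E[X] diverges (above the triangle threshold p ~ 1/n).


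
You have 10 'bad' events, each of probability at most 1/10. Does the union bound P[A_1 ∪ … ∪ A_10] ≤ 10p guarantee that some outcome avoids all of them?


Union bound: P[∪_{i=1}^{10} A_i] ≤ Σ_i P[A_i] ≤ 10·p = 10·(1/10) = 1.
Numerically: 1 ≈ 1.0000.
Is 1 < 1? NO.
Since the bound 1 is ≥ 1, the union bound is uninformative here; it does NOT by itself certify existence.

10·p = 1 ≈ 1.0000; existence NOT certified by the union bound.


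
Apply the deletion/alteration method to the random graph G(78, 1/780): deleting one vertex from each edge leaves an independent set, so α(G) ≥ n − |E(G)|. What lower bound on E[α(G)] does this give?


E[|E(G)|] = C(78, 2)·p = 3003 · (1/780) = 77/20.
E[α(G)] ≥ n − E[|E(G)|] = 78 − 77/20 = 1483/20.
Numerically: ≈ 74.150.
(This is only a lower bound; the true E[α(G)] may be larger.)

E[α(G)] ≥ 1483/20 ≈ 74.150.


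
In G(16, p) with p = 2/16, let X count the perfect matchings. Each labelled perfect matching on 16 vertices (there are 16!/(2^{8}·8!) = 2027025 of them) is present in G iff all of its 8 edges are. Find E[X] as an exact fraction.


K_16 has 16!/(2^{8}·8!) = 2027025 labelled perfect matchings.
For each such perfect matching H, let X_H = 1 if all 8 edges of H are present in G. Then P[X_H = 1] = p^{8} = (1/8)^{8} = 1/16777216.
By linearity: E[X] = Σ_H E[X_H] = 2027025 · p^{8} = 2027025 · 1/16777216 = 2027025/16777216.
Numerically: E[X] ≈ 0.12082.

E[X] = 2027025 · (1/8)^{8} = 2027025/16777216 ≈ 0.12082.


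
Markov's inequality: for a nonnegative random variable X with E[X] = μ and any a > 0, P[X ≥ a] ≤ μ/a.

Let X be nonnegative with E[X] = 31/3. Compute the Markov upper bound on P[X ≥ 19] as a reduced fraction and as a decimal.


μ = E[X] = 31/3, a = 19.
Markov: P[X ≥ 19] ≤ μ/a = (31/3)/19 = 31/57.
Numerically: ≈ 0.544.
(Since a = 19 > μ = 10.333, the bound 31/57 is < 1 and informative.)

P[X ≥ 19] ≤ 31/57 ≈ 0.544.


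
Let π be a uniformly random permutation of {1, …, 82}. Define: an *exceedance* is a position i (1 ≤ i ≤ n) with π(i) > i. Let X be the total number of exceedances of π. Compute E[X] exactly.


Write X = Σ_{i=1}^{82} X_i, where X_i = 1_{π(i) > i}.
For each fixed i, π(i) is uniform over {1, …, 82} (marginal of a uniform permutation), so P[π(i) > i] = (n − i)/n. Summing: Σ_{i=1}^{82} (n − i)/n = (0 + 1 + … + 81)/82 = 82(82 − 1)/(2·82) = (82 − 1)/2.
Hence E[X] = Σ_{i=1}^{82} (82 − i)/82 = 81/2 ≈ 40.500000.

E[X] = 81/2 = 40.500000.


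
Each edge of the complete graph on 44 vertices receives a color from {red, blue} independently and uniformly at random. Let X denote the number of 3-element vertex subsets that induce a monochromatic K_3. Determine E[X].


Let X = Σ_S X_S over the C(44, 3) = 13244 subsets S of size 3, where X_S = 1 if the K_3 on S is monochromatic.
For a fixed S, the K_3 on S has C(3, 2) = 3 edges. P[all 3 edges red] = (1/2)^3, and likewise for blue, so P[monochromatic] = 2·(1/2)^3 = 2^{1 − 3} = 1/4.
By linearity: E[X] = C(44, 3) · 2^{1 − 3} = 13244 · 1/4 = 3311.
Numerically: E[X] ≈ 3311.000.

E[X] = C(44,3)·2^(1−C(3,2)) = 3311 ≈ 3311.000.


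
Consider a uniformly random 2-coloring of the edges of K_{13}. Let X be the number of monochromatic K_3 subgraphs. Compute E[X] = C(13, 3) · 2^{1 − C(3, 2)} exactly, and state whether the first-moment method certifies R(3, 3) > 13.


E[X] = C(13, 3) · 2^{1 − 3} = 286 · 2^{−2} = 286/4.
As a reduced fraction: E[X] = 143/2 ≈ 71.500.
Is E[X] < 1? NO.
Since E[X] ≥ 1, the first-moment bound is inconclusive at n = 13; it does NOT by itself certify R(3, 3) > 13.

E[X] = 143/2 ≈ 71.500; E[X] ≥ 1; first-moment method inconclusive here.


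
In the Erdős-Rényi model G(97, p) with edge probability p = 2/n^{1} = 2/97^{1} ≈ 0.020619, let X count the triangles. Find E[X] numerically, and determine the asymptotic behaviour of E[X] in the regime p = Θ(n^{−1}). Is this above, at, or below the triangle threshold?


Number of potential triangles: C(97, 3) = 147440.
Each occurs with probability p³ ≈ (0.020619)³ ≈ 8.7654615e-06.
By linearity: E[X] = C(97, 3)·p³ ≈ 147440 · 8.7654615e-06 ≈ 1.29238.
Here α = 1, so p = 2/n is exactly at the triangle threshold p ~ 1/n. Asymptotically E[X] → c³/6 = 2³/6 = 4/3 ≈ 1.33333, a bounded constant. In this regime the triangle count is asymptotically Poisson(c³/6).

E[X] ≈ 1.29238; in regime p = Θ(1/n^{1}) E[X] stays bounded (at the triangle threshold p ~ 1/n).


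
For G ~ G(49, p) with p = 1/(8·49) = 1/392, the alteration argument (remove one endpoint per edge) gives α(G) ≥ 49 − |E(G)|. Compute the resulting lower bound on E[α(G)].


E[|E(G)|] = C(49, 2)·p = 1176 · (1/392) = 3.
E[α(G)] ≥ n − E[|E(G)|] = 49 − 3 = 46.
Numerically: ≈ 46.000000.
(This is only a lower bound; the true E[α(G)] may be larger.)

E[α(G)] ≥ 46 ≈ 46.000000.


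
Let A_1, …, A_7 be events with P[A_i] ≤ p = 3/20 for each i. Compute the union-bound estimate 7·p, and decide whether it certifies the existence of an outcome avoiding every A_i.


Union bound: P[∪_{i=1}^{7} A_i] ≤ Σ_i P[A_i] ≤ 7·p = 7·(3/20) = 21/20.
Numerically: 21/20 ≈ 1.0500.
Is 21/20 < 1? NO.
Since the bound 21/20 is ≥ 1, the union bound is uninformative here; it does NOT by itself certify existence.

7·p = 21/20 ≈ 1.0500; existence NOT certified by the union bound.


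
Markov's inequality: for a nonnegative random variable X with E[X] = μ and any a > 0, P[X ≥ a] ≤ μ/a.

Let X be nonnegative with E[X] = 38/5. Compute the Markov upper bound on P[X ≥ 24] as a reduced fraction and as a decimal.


μ = E[X] = 38/5, a = 24.
Markov: P[X ≥ 24] ≤ μ/a = (38/5)/24 = 19/60.
Numerically: ≈ 0.3167.
(Since a = 24 > μ = 7.6000, the bound 19/60 is < 1 and informative.)

P[X ≥ 24] ≤ 19/60 ≈ 0.3167.


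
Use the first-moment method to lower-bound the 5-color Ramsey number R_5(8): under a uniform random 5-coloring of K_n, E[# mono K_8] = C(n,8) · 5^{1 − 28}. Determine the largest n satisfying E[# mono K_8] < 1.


We need C(n, 8) · 5^{1 − 28} < 1, i.e. C(n, 8) < 5^{28 − 1} = 7450580596923828125.
Check values of n near the boundary:
  n = 857: C(857, 8) = 6983854138365964575; 6983854138365964575 < 7450580596923828125? YES
  n = 858: C(858, 8) = 7049584530256467771; 7049584530256467771 < 7450580596923828125? YES
  n = 859: C(859, 8) = 7115855595170747139; 7115855595170747139 < 7450580596923828125? YES
  n = 860: C(860, 8) = 7182671140665308145; 7182671140665308145 < 7450580596923828125? YES
  n = 861: C(861, 8) = 7250034996615275865; 7250034996615275865 < 7450580596923828125? YES
  n = 862: C(862, 8) = 7317951015318931845; 7317951015318931845 < 7450580596923828125? YES
  n = 863: C(863, 8) = 7386423071602617757; 7386423071602617757 < 7450580596923828125? YES
  n = 864: C(864, 8) = 7455455062926006708; 7455455062926006708 < 7450580596923828125? NO
  n = 865: C(865, 8) = 7525050909487743060; 7525050909487743060 < 7450580596923828125? NO
The largest n with C(n, 8) < 7450580596923828125 is n = 863 (where E[X] = 7386423071602617757/7450580596923828125 ≈ 0.991). Hence R_5(8) > 863, i.e. R_5(8) ≥ 864.

Largest n = 863; hence R_5(8) > 863.


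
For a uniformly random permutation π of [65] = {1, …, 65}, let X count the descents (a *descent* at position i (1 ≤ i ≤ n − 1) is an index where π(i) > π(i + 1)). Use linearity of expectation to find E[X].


Write X = Σ X_I over i = 1, …, 64, with X_I the indicator of one descent.
There are 64 indicators.
For each fixed i, the pair (π(i), π(i+1)) is a uniformly random ordered pair of distinct values from {1, …, 65}; by symmetry P[π(i) > π(i+1)] = 1/2.
By linearity: E[X] = 64 · (1/2) = (65 − 1) · (1/2) = 32 ≈ 32.000.

E[X] = 32 = 32.000.


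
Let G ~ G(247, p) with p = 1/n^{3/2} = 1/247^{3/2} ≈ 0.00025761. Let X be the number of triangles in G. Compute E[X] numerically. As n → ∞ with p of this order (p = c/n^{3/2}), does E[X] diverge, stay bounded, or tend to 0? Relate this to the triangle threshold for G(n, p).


Number of potential triangles: C(247, 3) = 2481115.
Each occurs with probability p³ ≈ (0.00025761)³ ≈ 1.7094788e-11.
By linearity: E[X] = C(247, 3)·p³ ≈ 2481115 · 1.7094788e-11 ≈ 0.00004.
Since α = 3/2 > 1, p = c/n^{3/2} = o(1/n) is below the triangle threshold p ~ 1/n. Asymptotically E[X] ~ (c³/6)·n^{3(1−α)} = (1³/6)·n^{-1.5} → 0, so by Markov's inequality G has no triangles w.h.p.

E[X] ≈ 0.00004; in regime p = Θ(1/n^{3/2}) E[X] tends to 0 (below the triangle threshold p ~ 1/n).


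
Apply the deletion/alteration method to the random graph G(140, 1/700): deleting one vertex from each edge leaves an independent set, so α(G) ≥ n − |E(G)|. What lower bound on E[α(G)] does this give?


E[|E(G)|] = C(140, 2)·p = 9730 · (1/700) = 139/10.
E[α(G)] ≥ n − E[|E(G)|] = 140 − 139/10 = 1261/10.
Numerically: ≈ 126.10000.
(This is only a lower bound; the true E[α(G)] may be larger.)

E[α(G)] ≥ 1261/10 ≈ 126.10000.


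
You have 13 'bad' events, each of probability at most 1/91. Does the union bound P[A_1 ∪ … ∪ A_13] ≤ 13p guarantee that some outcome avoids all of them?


Union bound: P[∪_{i=1}^{13} A_i] ≤ Σ_i P[A_i] ≤ 13·p = 13·(1/91) = 1/7.
Numerically: 1/7 ≈ 0.142857.
Is 1/7 < 1? YES.
Since P[∪ A_i] ≤ 1/7 < 1, the complement has P[∩ A_i^c] ≥ 1 − 1/7 = 6/7 > 0, so some outcome avoids every A_i.

13·p = 1/7 ≈ 0.142857; existence CERTIFIED by the union bound.


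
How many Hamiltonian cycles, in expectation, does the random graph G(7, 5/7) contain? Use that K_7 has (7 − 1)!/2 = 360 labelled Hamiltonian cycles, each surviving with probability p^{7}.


K_7 has (7 − 1)!/2 = 360 labelled Hamiltonian cycles.
For each such Hamiltonian cycle H, let X_H = 1 if all 7 edges of H are present in G. Then P[X_H = 1] = p^{7} = (5/7)^{7} = 78125/823543.
By linearity: E[X] = Σ_H E[X_H] = 360 · p^{7} = 360 · 78125/823543 = 28125000/823543.
Numerically: E[X] ≈ 34.15.

E[X] = 360 · (5/7)^{7} = 28125000/823543 ≈ 34.15.


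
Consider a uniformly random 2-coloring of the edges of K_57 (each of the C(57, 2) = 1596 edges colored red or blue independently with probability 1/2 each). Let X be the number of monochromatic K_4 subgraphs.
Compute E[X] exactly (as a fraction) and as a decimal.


Let X = Σ_S X_S over the C(57, 4) = 395010 subsets S of size 4, where X_S = 1 if the K_4 on S is monochromatic.
For a fixed S, the K_4 on S has C(4, 2) = 6 edges. P[all 6 edges red] = (1/2)^6, and likewise for blue, so P[monochromatic] = 2·(1/2)^6 = 2^{1 − 6} = 1/32.
By linearity of expectation: E[X] = C(57, 4) · 2^{1 − 6} = 395010 · 1/32 = 197505/16.
Numerically: E[X] ≈ 12344.062.

E[X] = C(57,4)·2^(1−C(4,2)) = 197505/16 ≈ 12344.062.


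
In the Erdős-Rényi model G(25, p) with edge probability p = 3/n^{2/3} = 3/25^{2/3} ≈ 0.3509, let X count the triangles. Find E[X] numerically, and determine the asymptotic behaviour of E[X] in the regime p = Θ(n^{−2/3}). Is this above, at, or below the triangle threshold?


Number of potential triangles: C(25, 3) = 2300.
Each occurs with probability p³ ≈ (0.3509)³ ≈ 4.320000e-02.
By linearity: E[X] = C(25, 3)·p³ ≈ 2300 · 4.320000e-02 ≈ 99.3600.
Since α = 2/3 < 1, p = c/n^{2/3} ≫ 1/n is above the triangle threshold p ~ 1/n. Asymptotically E[X] ~ (c³/6)·n^{3(1−α)} = (3³/6)·n^{1} → ∞; triangles are abundant w.h.p.

E[X] ≈ 99.3600; in regime p = Θ(1/n^{2/3}) E[X] diverges (above the triangle threshold p ~ 1/n).


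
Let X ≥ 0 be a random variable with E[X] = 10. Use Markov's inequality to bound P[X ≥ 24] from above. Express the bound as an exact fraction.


μ = E[X] = 10, a = 24.
Markov: P[X ≥ 24] ≤ μ/a = (10)/24 = 5/12.
Numerically: ≈ 0.4167.
(Since a = 24 > μ = 10.0000, the bound 5/12 is < 1 and informative.)

P[X ≥ 24] ≤ 5/12 ≈ 0.4167.


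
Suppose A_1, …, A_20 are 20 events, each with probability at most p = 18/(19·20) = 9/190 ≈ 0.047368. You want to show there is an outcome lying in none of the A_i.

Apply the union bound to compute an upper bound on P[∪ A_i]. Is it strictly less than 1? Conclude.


Union bound: P[∪_{i=1}^{20} A_i] ≤ Σ_i P[A_i] ≤ 20·p = 20·(9/190) = 18/19.
Numerically: 18/19 ≈ 0.947368.
Is 18/19 < 1? YES.
Since P[∪ A_i] ≤ 18/19 < 1, the complement has P[∩ A_i^c] ≥ 1 − 18/19 = 1/19 > 0, so some outcome avoids every A_i.

20·p = 18/19 ≈ 0.947368; existence CERTIFIED by the union bound.


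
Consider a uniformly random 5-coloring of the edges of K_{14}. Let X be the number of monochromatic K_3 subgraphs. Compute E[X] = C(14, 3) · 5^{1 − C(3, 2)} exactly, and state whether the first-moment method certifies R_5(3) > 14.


E[X] = C(14, 3) · 5^{1 − 3} = 364 · 5^{−2} = 364/25.
As a reduced fraction: E[X] = 364/25 ≈ 14.5600000.
Is E[X] < 1? NO.
Since E[X] ≥ 1, the first-moment bound is inconclusive at n = 14; it does NOT by itself certify R_5(3) > 14.

E[X] = 364/25 ≈ 14.5600000; E[X] ≥ 1; first-moment method inconclusive here.


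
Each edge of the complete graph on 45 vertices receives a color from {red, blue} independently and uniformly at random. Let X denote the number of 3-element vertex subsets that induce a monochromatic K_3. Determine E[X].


Let X = Σ_S X_S over the C(45, 3) = 14190 subsets S of size 3, where X_S = 1 if the K_3 on S is monochromatic.
For a fixed S, the K_3 on S has C(3, 2) = 3 edges. P[all 3 edges red] = (1/2)^3, and likewise for blue, so P[monochromatic] = 2·(1/2)^3 = 2^{1 − 3} = 1/4.
By linearity: E[X] = C(45, 3) · 2^{1 − 3} = 14190 · 1/4 = 7095/2.
Numerically: E[X] ≈ 3547.5000.

E[X] = C(45,3)·2^(1−C(3,2)) = 7095/2 ≈ 3547.5000.


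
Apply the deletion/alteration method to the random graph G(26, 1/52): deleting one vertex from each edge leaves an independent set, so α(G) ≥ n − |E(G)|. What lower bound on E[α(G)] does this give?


E[|E(G)|] = C(26, 2)·p = 325 · (1/52) = 25/4.
E[α(G)] ≥ n − E[|E(G)|] = 26 − 25/4 = 79/4.
Numerically: ≈ 19.75000.
(This is only a lower bound; the true E[α(G)] may be larger.)

E[α(G)] ≥ 79/4 ≈ 19.75000.


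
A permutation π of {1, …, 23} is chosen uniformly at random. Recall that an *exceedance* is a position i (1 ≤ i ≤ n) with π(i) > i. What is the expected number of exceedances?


Write X = Σ_{i=1}^{23} X_i, where X_i = 1_{π(i) > i}.
For each fixed i, π(i) is uniform over {1, …, 23} (marginal of a uniform permutation), so P[π(i) > i] = (n − i)/n. Summing: Σ_{i=1}^{23} (n − i)/n = (0 + 1 + … + 22)/23 = 23(23 − 1)/(2·23) = (23 − 1)/2.
Hence E[X] = Σ_{i=1}^{23} (23 − i)/23 = 11 ≈ 11.0000.

E[X] = 11 = 11.0000.


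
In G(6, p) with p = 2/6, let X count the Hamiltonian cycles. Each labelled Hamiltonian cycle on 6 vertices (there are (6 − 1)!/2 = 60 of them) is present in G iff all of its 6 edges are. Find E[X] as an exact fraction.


K_6 has (6 − 1)!/2 = 60 labelled Hamiltonian cycles.
For each such Hamiltonian cycle H, let X_H = 1 if all 6 edges of H are present in G. Then P[X_H = 1] = p^{6} = (1/3)^{6} = 1/729.
By linearity: E[X] = Σ_H E[X_H] = 60 · p^{6} = 60 · 1/729 = 20/243.
Numerically: E[X] ≈ 0.0823045.

E[X] = 60 · (1/3)^{6} = 20/243 ≈ 0.0823045.


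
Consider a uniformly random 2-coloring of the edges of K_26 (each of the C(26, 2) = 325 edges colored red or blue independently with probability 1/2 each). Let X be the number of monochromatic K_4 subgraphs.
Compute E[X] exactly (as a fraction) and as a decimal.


Let X = Σ_S X_S over the C(26, 4) = 14950 subsets S of size 4, where X_S = 1 if the K_4 on S is monochromatic.
For a fixed S, the K_4 on S has C(4, 2) = 6 edges. P[all 6 edges red] = (1/2)^6, and likewise for blue, so P[monochromatic] = 2·(1/2)^6 = 2^{1 − 6} = 1/32.
By linearity of expectation: E[X] = C(26, 4) · 2^{1 − 6} = 14950 · 1/32 = 7475/16.
Numerically: E[X] ≈ 467.18750.

E[X] = C(26,4)·2^(1−C(4,2)) = 7475/16 ≈ 467.18750.


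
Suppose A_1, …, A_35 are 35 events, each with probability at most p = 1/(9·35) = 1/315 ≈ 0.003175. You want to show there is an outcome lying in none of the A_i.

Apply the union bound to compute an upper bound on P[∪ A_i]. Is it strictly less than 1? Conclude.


Union bound: P[∪_{i=1}^{35} A_i] ≤ Σ_i P[A_i] ≤ 35·p = 35·(1/315) = 1/9.
Numerically: 1/9 ≈ 0.111111.
Is 1/9 < 1? YES.
Since P[∪ A_i] ≤ 1/9 < 1, the complement has P[∩ A_i^c] ≥ 1 − 1/9 = 8/9 > 0, so some outcome avoids every A_i.

35·p = 1/9 ≈ 0.111111; existence CERTIFIED by the union bound.


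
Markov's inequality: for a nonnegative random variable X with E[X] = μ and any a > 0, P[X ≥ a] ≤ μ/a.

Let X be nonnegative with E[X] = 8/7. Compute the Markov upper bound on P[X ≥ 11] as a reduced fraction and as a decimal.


μ = E[X] = 8/7, a = 11.
Markov: P[X ≥ 11] ≤ μ/a = (8/7)/11 = 8/77.
Numerically: ≈ 0.10390.
(Since a = 11 > μ = 1.14286, the bound 8/77 is < 1 and informative.)

P[X ≥ 11] ≤ 8/77 ≈ 0.10390.


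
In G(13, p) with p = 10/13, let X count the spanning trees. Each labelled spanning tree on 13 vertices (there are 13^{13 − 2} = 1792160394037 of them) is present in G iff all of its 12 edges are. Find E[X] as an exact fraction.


K_13 has 13^{13 − 2} = 1792160394037 labelled spanning trees.
For each such spanning tree H, let X_H = 1 if all 12 edges of H are present in G. Then P[X_H = 1] = p^{12} = (10/13)^{12} = 1000000000000/23298085122481.
Summing the indicators: E[X] = Σ_H E[X_H] = 1792160394037 · p^{12} = 1792160394037 · 1000000000000/23298085122481 = 1000000000000/13.
Numerically: E[X] ≈ 7.6923e+10.

E[X] = 1792160394037 · (10/13)^{12} = 1000000000000/13 ≈ 7.6923e+10.


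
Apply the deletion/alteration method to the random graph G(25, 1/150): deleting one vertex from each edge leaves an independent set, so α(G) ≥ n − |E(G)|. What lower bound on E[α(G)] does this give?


E[|E(G)|] = C(25, 2)·p = 300 · (1/150) = 2.
E[α(G)] ≥ n − E[|E(G)|] = 25 − 2 = 23.
Numerically: ≈ 23.0000.
(This is only a lower bound; the true E[α(G)] may be larger.)

E[α(G)] ≥ 23 ≈ 23.0000.


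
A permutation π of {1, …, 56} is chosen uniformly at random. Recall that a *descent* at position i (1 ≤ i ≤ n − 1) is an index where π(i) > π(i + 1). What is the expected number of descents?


Write X = Σ X_I over i = 1, …, 55, with X_I the indicator of one descent.
There are 55 indicators.
For each fixed i, the pair (π(i), π(i+1)) is a uniformly random ordered pair of distinct values from {1, …, 56}; by symmetry P[π(i) > π(i+1)] = 1/2.
By linearity: E[X] = 55 · (1/2) = (56 − 1) · (1/2) = 55/2 ≈ 27.500000.

E[X] = 55/2 = 27.500000.


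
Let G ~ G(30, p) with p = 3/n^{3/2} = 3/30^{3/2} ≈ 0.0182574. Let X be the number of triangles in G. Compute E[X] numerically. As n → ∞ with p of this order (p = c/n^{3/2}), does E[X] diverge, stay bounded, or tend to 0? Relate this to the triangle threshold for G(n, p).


Number of potential triangles: C(30, 3) = 4060.
Each occurs with probability p³ ≈ (0.0182574)³ ≈ 6.08580619e-06.
By linearity: E[X] = C(30, 3)·p³ ≈ 4060 · 6.08580619e-06 ≈ 0.024708.
Since α = 3/2 > 1, p = c/n^{3/2} = o(1/n) is below the triangle threshold p ~ 1/n. Asymptotically E[X] ~ (c³/6)·n^{3(1−α)} = (3³/6)·n^{-1.5} → 0, so by Markov's inequality G has no triangles w.h.p.

E[X] ≈ 0.024708; in regime p = Θ(1/n^{3/2}) E[X] tends to 0 (below the triangle threshold p ~ 1/n).


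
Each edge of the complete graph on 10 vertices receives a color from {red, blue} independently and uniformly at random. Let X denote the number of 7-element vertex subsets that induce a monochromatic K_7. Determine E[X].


Let X = Σ_S X_S over the C(10, 7) = 120 subsets S of size 7, where X_S = 1 if the K_7 on S is monochromatic.
For a fixed S, the K_7 on S has C(7, 2) = 21 edges. P[all 21 edges red] = (1/2)^21, and likewise for blue, so P[monochromatic] = 2·(1/2)^21 = 2^{1 − 21} = 1/1048576.
By linearity: E[X] = C(10, 7) · 2^{1 − 21} = 120 · 1/1048576 = 15/131072.
Numerically: E[X] ≈ 0.000.

E[X] = C(10,7)·2^(1−C(7,2)) = 15/131072 ≈ 0.000.


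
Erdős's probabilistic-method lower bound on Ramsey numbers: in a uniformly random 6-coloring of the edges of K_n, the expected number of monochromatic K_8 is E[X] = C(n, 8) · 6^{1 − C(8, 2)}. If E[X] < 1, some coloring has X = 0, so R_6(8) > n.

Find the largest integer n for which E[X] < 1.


We need C(n, 8) · 6^{1 − 28} < 1, i.e. C(n, 8) < 6^{28 − 1} = 1023490369077469249536.
Check values of n near the boundary:
  n = 1591: C(1591, 8) = 1000427749141189953870; 1000427749141189953870 < 1023490369077469249536? YES
  n = 1592: C(1592, 8) = 1005480414540892933435; 1005480414540892933435 < 1023490369077469249536? YES
  n = 1593: C(1593, 8) = 1010555394551193970323; 1010555394551193970323 < 1023490369077469249536? YES
  n = 1594: C(1594, 8) = 1015652773590544255167; 1015652773590544255167 < 1023490369077469249536? YES
  n = 1595: C(1595, 8) = 1020772636343363633895; 1020772636343363633895 < 1023490369077469249536? YES
  n = 1596: C(1596, 8) = 1025915067760710553965; 1025915067760710553965 < 1023490369077469249536? NO
  n = 1597: C(1597, 8) = 1031080153060953275445; 1031080153060953275445 < 1023490369077469249536? NO
The largest n with C(n, 8) < 1023490369077469249536 is n = 1595 (where E[X] = 113419181815929292655/113721152119718805504 ≈ 0.9973446). Hence R_6(8) > 1595, i.e. R_6(8) ≥ 1596.

Largest n = 1595; hence R_6(8) > 1595.


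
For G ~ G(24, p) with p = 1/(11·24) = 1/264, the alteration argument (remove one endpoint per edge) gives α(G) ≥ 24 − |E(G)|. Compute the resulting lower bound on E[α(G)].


E[|E(G)|] = C(24, 2)·p = 276 · (1/264) = 23/22.
E[α(G)] ≥ n − E[|E(G)|] = 24 − 23/22 = 505/22.
Numerically: ≈ 22.955.
(This is only a lower bound; the true E[α(G)] may be larger.)

E[α(G)] ≥ 505/22 ≈ 22.955.


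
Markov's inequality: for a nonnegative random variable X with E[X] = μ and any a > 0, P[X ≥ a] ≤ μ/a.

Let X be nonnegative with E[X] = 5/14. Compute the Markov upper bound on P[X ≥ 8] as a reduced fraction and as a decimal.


μ = E[X] = 5/14, a = 8.
Markov: P[X ≥ 8] ≤ μ/a = (5/14)/8 = 5/112.
Numerically: ≈ 0.04464.
(Since a = 8 > μ = 0.35714, the bound 5/112 is < 1 and informative.)

P[X ≥ 8] ≤ 5/112 ≈ 0.04464.


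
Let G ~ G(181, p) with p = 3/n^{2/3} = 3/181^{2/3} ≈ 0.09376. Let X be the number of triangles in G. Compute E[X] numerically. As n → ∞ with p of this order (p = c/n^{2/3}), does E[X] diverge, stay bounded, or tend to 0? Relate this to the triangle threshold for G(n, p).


Number of potential triangles: C(181, 3) = 971970.
Each occurs with probability p³ ≈ (0.09376)³ ≈ 8.241507e-04.
By linearity: E[X] = C(181, 3)·p³ ≈ 971970 · 8.241507e-04 ≈ 801.0497.
Since α = 2/3 < 1, p = c/n^{2/3} ≫ 1/n is above the triangle threshold p ~ 1/n. Asymptotically E[X] ~ (c³/6)·n^{3(1−α)} = (3³/6)·n^{1} → ∞; triangles are abundant w.h.p.

E[X] ≈ 801.0497; in regime p = Θ(1/n^{2/3}) E[X] diverges (above the triangle threshold p ~ 1/n).


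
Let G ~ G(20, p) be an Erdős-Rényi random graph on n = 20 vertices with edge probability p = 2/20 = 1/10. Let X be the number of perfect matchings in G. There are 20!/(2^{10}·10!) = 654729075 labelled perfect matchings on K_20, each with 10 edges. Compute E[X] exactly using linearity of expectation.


K_20 has 20!/(2^{10}·10!) = 654729075 labelled perfect matchings.
For each such perfect matching H, let X_H = 1 if all 10 edges of H are present in G. Then P[X_H = 1] = p^{10} = (1/10)^{10} = 1/10000000000.
By linearity of expectation: E[X] = Σ_H E[X_H] = 654729075 · p^{10} = 654729075 · 1/10000000000 = 26189163/400000000.
Numerically: E[X] ≈ 0.065473.

E[X] = 654729075 · (1/10)^{10} = 26189163/400000000 ≈ 0.065473.


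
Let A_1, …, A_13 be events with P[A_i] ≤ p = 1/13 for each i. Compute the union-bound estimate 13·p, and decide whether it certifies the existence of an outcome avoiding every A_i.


Union bound: P[∪_{i=1}^{13} A_i] ≤ Σ_i P[A_i] ≤ 13·p = 13·(1/13) = 1.
Numerically: 1 ≈ 1.0000.
Is 1 < 1? NO.
Since the bound 1 is ≥ 1, the union bound is uninformative here; it does NOT by itself certify existence.

13·p = 1 ≈ 1.0000; existence NOT certified by the union bound.


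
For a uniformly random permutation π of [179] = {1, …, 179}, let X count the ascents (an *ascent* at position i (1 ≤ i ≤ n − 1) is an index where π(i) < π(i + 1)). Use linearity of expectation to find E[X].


Write X = Σ X_I over i = 1, …, 178, with X_I the indicator of one ascent.
There are 178 indicators.
For each fixed i, the pair (π(i), π(i+1)) is a uniformly random ordered pair of distinct values from {1, …, 179}; by symmetry P[π(i) < π(i+1)] = 1/2.
By linearity: E[X] = 178 · (1/2) = (179 − 1) · (1/2) = 89 ≈ 89.0000.

E[X] = 89 = 89.0000.


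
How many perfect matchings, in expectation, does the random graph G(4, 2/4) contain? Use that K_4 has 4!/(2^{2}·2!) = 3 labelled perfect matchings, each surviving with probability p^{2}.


K_4 has 4!/(2^{2}·2!) = 3 labelled perfect matchings.
For each such perfect matching H, let X_H = 1 if all 2 edges of H are present in G. Then P[X_H = 1] = p^{2} = (1/2)^{2} = 1/4.
Summing the indicators: E[X] = Σ_H E[X_H] = 3 · p^{2} = 3 · 1/4 = 3/4.
Numerically: E[X] ≈ 0.75.

E[X] = 3 · (1/2)^{2} = 3/4 ≈ 0.75.


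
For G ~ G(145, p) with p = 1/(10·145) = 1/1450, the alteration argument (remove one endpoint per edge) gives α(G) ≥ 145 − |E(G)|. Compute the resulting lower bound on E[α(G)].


E[|E(G)|] = C(145, 2)·p = 10440 · (1/1450) = 36/5.
E[α(G)] ≥ n − E[|E(G)|] = 145 − 36/5 = 689/5.
Numerically: ≈ 137.800.
(This is only a lower bound; the true E[α(G)] may be larger.)

E[α(G)] ≥ 689/5 ≈ 137.800.


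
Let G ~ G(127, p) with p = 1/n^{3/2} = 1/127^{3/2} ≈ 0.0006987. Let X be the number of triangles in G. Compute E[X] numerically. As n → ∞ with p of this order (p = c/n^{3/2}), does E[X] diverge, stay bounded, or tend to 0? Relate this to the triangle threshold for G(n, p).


Number of potential triangles: C(127, 3) = 333375.
Each occurs with probability p³ ≈ (0.0006987)³ ≈ 3.411012e-10.
By linearity: E[X] = C(127, 3)·p³ ≈ 333375 · 3.411012e-10 ≈ 0.0001.
Since α = 3/2 > 1, p = c/n^{3/2} = o(1/n) is below the triangle threshold p ~ 1/n. Asymptotically E[X] ~ (c³/6)·n^{3(1−α)} = (1³/6)·n^{-1.5} → 0, so by Markov's inequality G has no triangles w.h.p.

E[X] ≈ 0.0001; in regime p = Θ(1/n^{3/2}) E[X] tends to 0 (below the triangle threshold p ~ 1/n).


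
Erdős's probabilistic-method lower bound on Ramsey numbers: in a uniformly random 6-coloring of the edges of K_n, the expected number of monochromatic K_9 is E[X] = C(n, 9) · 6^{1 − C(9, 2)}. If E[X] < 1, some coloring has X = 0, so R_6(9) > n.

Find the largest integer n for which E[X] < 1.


We need C(n, 9) · 6^{1 − 36} < 1, i.e. C(n, 9) < 6^{36 − 1} = 1719070799748422591028658176.
Check values of n near the boundary:
  n = 4404: C(4404, 9) = 1703375445537161676647015880; 1703375445537161676647015880 < 1719070799748422591028658176? YES
  n = 4405: C(4405, 9) = 1706862792900636302463627150; 1706862792900636302463627150 < 1719070799748422591028658176? YES
  n = 4406: C(4406, 9) = 1710356485221788389505285700; 1710356485221788389505285700 < 1719070799748422591028658176? YES
  n = 4407: C(4407, 9) = 1713856532599459170657070050; 1713856532599459170657070050 < 1719070799748422591028658176? YES
  n = 4408: C(4408, 9) = 1717362945146264156457459600; 1717362945146264156457459600 < 1719070799748422591028658176? YES
  n = 4409: C(4409, 9) = 1720875732988608787686577131; 1720875732988608787686577131 < 1719070799748422591028658176? NO
The largest n with C(n, 9) < 1719070799748422591028658176 is n = 4408 (where E[X] = 35778394690547169926197075/35813974994758803979763712 ≈ 0.99901). Hence R_6(9) > 4408, i.e. R_6(9) ≥ 4409.

Largest n = 4408; hence R_6(9) > 4408.


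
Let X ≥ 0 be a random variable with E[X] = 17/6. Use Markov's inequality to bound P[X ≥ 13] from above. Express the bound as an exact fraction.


μ = E[X] = 17/6, a = 13.
Markov: P[X ≥ 13] ≤ μ/a = (17/6)/13 = 17/78.
Numerically: ≈ 0.217949.
(Since a = 13 > μ = 2.833333, the bound 17/78 is < 1 and informative.)

P[X ≥ 13] ≤ 17/78 ≈ 0.217949.


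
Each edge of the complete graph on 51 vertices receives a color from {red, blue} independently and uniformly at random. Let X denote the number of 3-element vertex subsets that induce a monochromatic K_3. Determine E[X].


Let X = Σ_S X_S over the C(51, 3) = 20825 subsets S of size 3, where X_S = 1 if the K_3 on S is monochromatic.
For a fixed S, the K_3 on S has C(3, 2) = 3 edges. P[all 3 edges red] = (1/2)^3, and likewise for blue, so P[monochromatic] = 2·(1/2)^3 = 2^{1 − 3} = 1/4.
Summing: E[X] = C(51, 3) · 2^{1 − 3} = 20825 · 1/4 = 20825/4.
Numerically: E[X] ≈ 5206.250000.

E[X] = C(51,3)·2^(1−C(3,2)) = 20825/4 ≈ 5206.250000.


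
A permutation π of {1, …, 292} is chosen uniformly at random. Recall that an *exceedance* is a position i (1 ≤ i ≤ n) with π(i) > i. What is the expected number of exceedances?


Write X = Σ_{i=1}^{292} X_i, where X_i = 1_{π(i) > i}.
For each fixed i, π(i) is uniform over {1, …, 292} (marginal of a uniform permutation), so P[π(i) > i] = (n − i)/n. Summing: Σ_{i=1}^{292} (n − i)/n = (0 + 1 + … + 291)/292 = 292(292 − 1)/(2·292) = (292 − 1)/2.
Hence E[X] = Σ_{i=1}^{292} (292 − i)/292 = 291/2 ≈ 145.50000.

E[X] = 291/2 = 145.50000.


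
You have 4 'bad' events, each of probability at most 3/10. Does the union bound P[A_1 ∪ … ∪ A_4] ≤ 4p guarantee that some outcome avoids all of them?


Union bound: P[∪_{i=1}^{4} A_i] ≤ Σ_i P[A_i] ≤ 4·p = 4·(3/10) = 6/5.
Numerically: 6/5 ≈ 1.2000000.
Is 6/5 < 1? NO.
Since the bound 6/5 is ≥ 1, the union bound is uninformative here; it does NOT by itself certify existence.

4·p = 6/5 ≈ 1.2000000; existence NOT certified by the union bound.


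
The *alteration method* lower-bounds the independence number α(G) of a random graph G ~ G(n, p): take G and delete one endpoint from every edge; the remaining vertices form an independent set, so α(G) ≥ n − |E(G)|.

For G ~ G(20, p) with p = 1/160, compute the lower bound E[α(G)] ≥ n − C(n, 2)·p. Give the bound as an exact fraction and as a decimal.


E[|E(G)|] = C(20, 2)·p = 190 · (1/160) = 19/16.
E[α(G)] ≥ n − E[|E(G)|] = 20 − 19/16 = 301/16.
Numerically: ≈ 18.812.
(This is only a lower bound; the true E[α(G)] may be larger.)

E[α(G)] ≥ 301/16 ≈ 18.812.


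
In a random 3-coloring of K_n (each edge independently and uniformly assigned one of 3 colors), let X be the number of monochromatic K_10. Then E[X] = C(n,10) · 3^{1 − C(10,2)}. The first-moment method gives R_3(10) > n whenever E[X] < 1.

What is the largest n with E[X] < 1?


We need C(n, 10) · 3^{1 − 45} < 1, i.e. C(n, 10) < 3^{45 − 1} = 984770902183611232881.
Check values of n near the boundary:
  n = 570: C(570, 10) = 921524823451961408691; 921524823451961408691 < 984770902183611232881? YES
  n = 571: C(571, 10) = 937951290893172842001; 937951290893172842001 < 984770902183611232881? YES
  n = 572: C(572, 10) = 954640815642161682606; 954640815642161682606 < 984770902183611232881? YES
  n = 573: C(573, 10) = 971597135635805762226; 971597135635805762226 < 984770902183611232881? YES
  n = 574: C(574, 10) = 988824035203816502691; 988824035203816502691 < 984770902183611232881? NO
The largest n with C(n, 10) < 984770902183611232881 is n = 573 (where E[X] = 35985079097622435638/36472996377170786403 ≈ 0.9866). Hence R_3(10) > 573, i.e. R_3(10) ≥ 574.

Largest n = 573; hence R_3(10) > 573.
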